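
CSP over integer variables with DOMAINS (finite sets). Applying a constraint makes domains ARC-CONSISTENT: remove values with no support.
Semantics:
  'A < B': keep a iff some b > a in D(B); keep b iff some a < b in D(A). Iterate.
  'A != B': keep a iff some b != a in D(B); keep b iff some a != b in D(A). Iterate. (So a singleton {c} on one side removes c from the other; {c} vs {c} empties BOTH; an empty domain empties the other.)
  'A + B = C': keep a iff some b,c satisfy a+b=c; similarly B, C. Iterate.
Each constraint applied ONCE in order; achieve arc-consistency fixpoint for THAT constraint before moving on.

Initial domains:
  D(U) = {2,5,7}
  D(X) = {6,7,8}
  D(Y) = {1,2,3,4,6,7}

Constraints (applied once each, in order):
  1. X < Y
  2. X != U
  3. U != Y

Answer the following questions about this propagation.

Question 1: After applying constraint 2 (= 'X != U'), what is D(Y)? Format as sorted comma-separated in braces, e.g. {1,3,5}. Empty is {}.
Answer: {7}

Derivation:
Constraint 1 (X < Y) on D(X)={6,7,8} D(Y)={1,2,3,4,6,7}: X {6,7,8}->{6}; Y {1,2,3,4,6,7}->{7}
Constraint 2 (X != U) on D(X)={6} D(U)={2,5,7}: no change
So after constraint 2: D(Y) = {7}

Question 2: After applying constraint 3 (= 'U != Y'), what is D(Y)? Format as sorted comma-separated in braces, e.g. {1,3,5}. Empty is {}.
Constraint 1 (X < Y) on D(X)={6,7,8} D(Y)={1,2,3,4,6,7}: X {6,7,8}->{6}; Y {1,2,3,4,6,7}->{7}
Constraint 2 (X != U) on D(X)={6} D(U)={2,5,7}: no change
Constraint 3 (U != Y) on D(U)={2,5,7} D(Y)={7}: U {2,5,7}->{2,5}
So after constraint 3: D(Y) = {7}

Answer: {7}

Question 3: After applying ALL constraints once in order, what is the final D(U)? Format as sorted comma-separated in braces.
Answer: {2,5}

Derivation:
Constraint 1 (X < Y) on D(X)={6,7,8} D(Y)={1,2,3,4,6,7}: X {6,7,8}->{6}; Y {1,2,3,4,6,7}->{7}
Constraint 2 (X != U) on D(X)={6} D(U)={2,5,7}: no change
Constraint 3 (U != Y) on D(U)={2,5,7} D(Y)={7}: U {2,5,7}->{2,5}
So after all 3 constraints: D(U) = {2,5}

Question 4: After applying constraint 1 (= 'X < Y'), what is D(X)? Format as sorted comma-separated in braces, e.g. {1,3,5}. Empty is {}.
Answer: {6}

Derivation:
Constraint 1 (X < Y) on D(X)={6,7,8} D(Y)={1,2,3,4,6,7}: X {6,7,8}->{6}; Y {1,2,3,4,6,7}->{7}
So after constraint 1: D(X) = {6}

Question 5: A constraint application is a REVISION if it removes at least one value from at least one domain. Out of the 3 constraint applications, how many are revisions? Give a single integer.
Answer: 2

Derivation:
Constraint 1 (X < Y) on D(X)={6,7,8} D(Y)={1,2,3,4,6,7}: X {6,7,8}->{6}; Y {1,2,3,4,6,7}->{7} => REVISION
Constraint 2 (X != U) on D(X)={6} D(U)={2,5,7}: no change => not a revision
Constraint 3 (U != Y) on D(U)={2,5,7} D(Y)={7}: U {2,5,7}->{2,5} => REVISION
Total revisions = 2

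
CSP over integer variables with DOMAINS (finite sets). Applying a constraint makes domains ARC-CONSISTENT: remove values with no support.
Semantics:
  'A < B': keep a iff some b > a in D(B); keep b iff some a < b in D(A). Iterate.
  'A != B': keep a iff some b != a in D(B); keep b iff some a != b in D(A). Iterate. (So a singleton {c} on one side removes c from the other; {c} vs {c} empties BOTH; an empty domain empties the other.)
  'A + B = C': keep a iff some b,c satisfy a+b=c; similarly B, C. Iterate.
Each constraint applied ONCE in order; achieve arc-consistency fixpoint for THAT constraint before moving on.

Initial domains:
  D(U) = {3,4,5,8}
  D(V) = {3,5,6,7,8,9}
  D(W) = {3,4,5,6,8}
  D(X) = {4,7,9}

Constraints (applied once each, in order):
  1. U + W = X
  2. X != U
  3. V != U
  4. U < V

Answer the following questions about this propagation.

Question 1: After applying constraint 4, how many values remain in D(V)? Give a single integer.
Answer: 5

Derivation:
Constraint 1 (U + W = X) on D(U)={3,4,5,8} D(W)={3,4,5,6,8} D(X)={4,7,9}: U {3,4,5,8}->{3,4,5}; W {3,4,5,6,8}->{3,4,5,6}; X {4,7,9}->{7,9}
Constraint 2 (X != U) on D(X)={7,9} D(U)={3,4,5}: no change
Constraint 3 (V != U) on D(V)={3,5,6,7,8,9} D(U)={3,4,5}: no change
Constraint 4 (U < V) on D(U)={3,4,5} D(V)={3,5,6,7,8,9}: V {3,5,6,7,8,9}->{5,6,7,8,9}
So after constraint 4: D(V)={5,6,7,8,9}, size = 5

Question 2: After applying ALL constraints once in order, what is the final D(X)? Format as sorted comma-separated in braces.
Answer: {7,9}

Derivation:
Constraint 1 (U + W = X) on D(U)={3,4,5,8} D(W)={3,4,5,6,8} D(X)={4,7,9}: U {3,4,5,8}->{3,4,5}; W {3,4,5,6,8}->{3,4,5,6}; X {4,7,9}->{7,9}
Constraint 2 (X != U) on D(X)={7,9} D(U)={3,4,5}: no change
Constraint 3 (V != U) on D(V)={3,5,6,7,8,9} D(U)={3,4,5}: no change
Constraint 4 (U < V) on D(U)={3,4,5} D(V)={3,5,6,7,8,9}: V {3,5,6,7,8,9}->{5,6,7,8,9}
So after all 4 constraints: D(X) = {7,9}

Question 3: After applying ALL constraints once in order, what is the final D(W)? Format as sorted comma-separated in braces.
Constraint 1 (U + W = X) on D(U)={3,4,5,8} D(W)={3,4,5,6,8} D(X)={4,7,9}: U {3,4,5,8}->{3,4,5}; W {3,4,5,6,8}->{3,4,5,6}; X {4,7,9}->{7,9}
Constraint 2 (X != U) on D(X)={7,9} D(U)={3,4,5}: no change
Constraint 3 (V != U) on D(V)={3,5,6,7,8,9} D(U)={3,4,5}: no change
Constraint 4 (U < V) on D(U)={3,4,5} D(V)={3,5,6,7,8,9}: V {3,5,6,7,8,9}->{5,6,7,8,9}
So after all 4 constraints: D(W) = {3,4,5,6}

Answer: {3,4,5,6}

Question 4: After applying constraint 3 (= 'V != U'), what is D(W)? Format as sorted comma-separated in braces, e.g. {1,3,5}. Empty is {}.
Answer: {3,4,5,6}

Derivation:
Constraint 1 (U + W = X) on D(U)={3,4,5,8} D(W)={3,4,5,6,8} D(X)={4,7,9}: U {3,4,5,8}->{3,4,5}; W {3,4,5,6,8}->{3,4,5,6}; X {4,7,9}->{7,9}
Constraint 2 (X != U) on D(X)={7,9} D(U)={3,4,5}: no change
Constraint 3 (V != U) on D(V)={3,5,6,7,8,9} D(U)={3,4,5}: no change
So after constraint 3: D(W) = {3,4,5,6}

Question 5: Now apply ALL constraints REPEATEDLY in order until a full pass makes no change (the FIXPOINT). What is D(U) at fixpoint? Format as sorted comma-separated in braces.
pass 0 (initial): D(U)={3,4,5,8}
pass 1: U {3,4,5,8}->{3,4,5}; V {3,5,6,7,8,9}->{5,6,7,8,9}; W {3,4,5,6,8}->{3,4,5,6}; X {4,7,9}->{7,9}
pass 2: no change
Fixpoint after 2 passes: D(U) = {3,4,5}

Answer: {3,4,5}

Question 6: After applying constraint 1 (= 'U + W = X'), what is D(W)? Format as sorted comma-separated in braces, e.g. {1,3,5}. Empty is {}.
Answer: {3,4,5,6}

Derivation:
Constraint 1 (U + W = X) on D(U)={3,4,5,8} D(W)={3,4,5,6,8} D(X)={4,7,9}: U {3,4,5,8}->{3,4,5}; W {3,4,5,6,8}->{3,4,5,6}; X {4,7,9}->{7,9}
So after constraint 1: D(W) = {3,4,5,6}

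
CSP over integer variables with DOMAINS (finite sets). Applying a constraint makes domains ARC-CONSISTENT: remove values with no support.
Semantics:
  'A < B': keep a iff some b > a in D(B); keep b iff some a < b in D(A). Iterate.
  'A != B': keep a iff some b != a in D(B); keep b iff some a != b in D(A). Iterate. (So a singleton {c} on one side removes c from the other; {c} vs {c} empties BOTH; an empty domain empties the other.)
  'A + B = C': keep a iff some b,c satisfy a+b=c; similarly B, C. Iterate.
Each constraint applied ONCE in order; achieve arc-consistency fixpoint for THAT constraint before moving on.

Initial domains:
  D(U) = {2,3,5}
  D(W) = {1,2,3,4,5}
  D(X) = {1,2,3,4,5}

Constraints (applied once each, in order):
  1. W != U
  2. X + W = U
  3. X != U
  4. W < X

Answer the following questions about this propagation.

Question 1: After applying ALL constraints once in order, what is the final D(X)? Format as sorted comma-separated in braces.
Answer: {2,3,4}

Derivation:
Constraint 1 (W != U) on D(W)={1,2,3,4,5} D(U)={2,3,5}: no change
Constraint 2 (X + W = U) on D(X)={1,2,3,4,5} D(W)={1,2,3,4,5} D(U)={2,3,5}: X {1,2,3,4,5}->{1,2,3,4}; W {1,2,3,4,5}->{1,2,3,4}
Constraint 3 (X != U) on D(X)={1,2,3,4} D(U)={2,3,5}: no change
Constraint 4 (W < X) on D(W)={1,2,3,4} D(X)={1,2,3,4}: W {1,2,3,4}->{1,2,3}; X {1,2,3,4}->{2,3,4}
So after all 4 constraints: D(X) = {2,3,4}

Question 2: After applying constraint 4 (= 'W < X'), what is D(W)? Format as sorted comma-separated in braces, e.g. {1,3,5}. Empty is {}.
Answer: {1,2,3}

Derivation:
Constraint 1 (W != U) on D(W)={1,2,3,4,5} D(U)={2,3,5}: no change
Constraint 2 (X + W = U) on D(X)={1,2,3,4,5} D(W)={1,2,3,4,5} D(U)={2,3,5}: X {1,2,3,4,5}->{1,2,3,4}; W {1,2,3,4,5}->{1,2,3,4}
Constraint 3 (X != U) on D(X)={1,2,3,4} D(U)={2,3,5}: no change
Constraint 4 (W < X) on D(W)={1,2,3,4} D(X)={1,2,3,4}: W {1,2,3,4}->{1,2,3}; X {1,2,3,4}->{2,3,4}
So after constraint 4: D(W) = {1,2,3}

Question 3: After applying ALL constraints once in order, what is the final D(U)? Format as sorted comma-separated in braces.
Answer: {2,3,5}

Derivation:
Constraint 1 (W != U) on D(W)={1,2,3,4,5} D(U)={2,3,5}: no change
Constraint 2 (X + W = U) on D(X)={1,2,3,4,5} D(W)={1,2,3,4,5} D(U)={2,3,5}: X {1,2,3,4,5}->{1,2,3,4}; W {1,2,3,4,5}->{1,2,3,4}
Constraint 3 (X != U) on D(X)={1,2,3,4} D(U)={2,3,5}: no change
Constraint 4 (W < X) on D(W)={1,2,3,4} D(X)={1,2,3,4}: W {1,2,3,4}->{1,2,3}; X {1,2,3,4}->{2,3,4}
So after all 4 constraints: D(U) = {2,3,5}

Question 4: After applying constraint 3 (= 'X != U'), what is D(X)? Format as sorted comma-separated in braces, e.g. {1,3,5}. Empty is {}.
Answer: {1,2,3,4}

Derivation:
Constraint 1 (W != U) on D(W)={1,2,3,4,5} D(U)={2,3,5}: no change
Constraint 2 (X + W = U) on D(X)={1,2,3,4,5} D(W)={1,2,3,4,5} D(U)={2,3,5}: X {1,2,3,4,5}->{1,2,3,4}; W {1,2,3,4,5}->{1,2,3,4}
Constraint 3 (X != U) on D(X)={1,2,3,4} D(U)={2,3,5}: no change
So after constraint 3: D(X) = {1,2,3,4}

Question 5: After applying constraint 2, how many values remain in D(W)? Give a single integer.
Answer: 4

Derivation:
Constraint 1 (W != U) on D(W)={1,2,3,4,5} D(U)={2,3,5}: no change
Constraint 2 (X + W = U) on D(X)={1,2,3,4,5} D(W)={1,2,3,4,5} D(U)={2,3,5}: X {1,2,3,4,5}->{1,2,3,4}; W {1,2,3,4,5}->{1,2,3,4}
So after constraint 2: D(W)={1,2,3,4}, size = 4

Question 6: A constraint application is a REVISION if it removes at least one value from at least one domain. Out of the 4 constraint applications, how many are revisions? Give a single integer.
Answer: 2

Derivation:
Constraint 1 (W != U) on D(W)={1,2,3,4,5} D(U)={2,3,5}: no change => not a revision
Constraint 2 (X + W = U) on D(X)={1,2,3,4,5} D(W)={1,2,3,4,5} D(U)={2,3,5}: X {1,2,3,4,5}->{1,2,3,4}; W {1,2,3,4,5}->{1,2,3,4} => REVISION
Constraint 3 (X != U) on D(X)={1,2,3,4} D(U)={2,3,5}: no change => not a revision
Constraint 4 (W < X) on D(W)={1,2,3,4} D(X)={1,2,3,4}: W {1,2,3,4}->{1,2,3}; X {1,2,3,4}->{2,3,4} => REVISION
Total revisions = 2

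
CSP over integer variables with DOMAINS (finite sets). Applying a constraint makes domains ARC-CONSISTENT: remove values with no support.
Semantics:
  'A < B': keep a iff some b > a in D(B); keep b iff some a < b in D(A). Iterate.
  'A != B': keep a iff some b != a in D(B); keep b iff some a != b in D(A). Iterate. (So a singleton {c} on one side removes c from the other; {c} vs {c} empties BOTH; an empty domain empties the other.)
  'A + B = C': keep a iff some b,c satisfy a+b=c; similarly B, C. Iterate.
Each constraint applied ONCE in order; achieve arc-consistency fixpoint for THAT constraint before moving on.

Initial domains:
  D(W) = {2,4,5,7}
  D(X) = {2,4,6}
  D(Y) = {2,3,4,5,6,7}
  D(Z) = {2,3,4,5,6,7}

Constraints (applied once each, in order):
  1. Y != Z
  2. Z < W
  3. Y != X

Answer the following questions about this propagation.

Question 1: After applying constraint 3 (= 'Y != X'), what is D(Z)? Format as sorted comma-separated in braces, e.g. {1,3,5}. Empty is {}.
Constraint 1 (Y != Z) on D(Y)={2,3,4,5,6,7} D(Z)={2,3,4,5,6,7}: no change
Constraint 2 (Z < W) on D(Z)={2,3,4,5,6,7} D(W)={2,4,5,7}: Z {2,3,4,5,6,7}->{2,3,4,5,6}; W {2,4,5,7}->{4,5,7}
Constraint 3 (Y != X) on D(Y)={2,3,4,5,6,7} D(X)={2,4,6}: no change
So after constraint 3: D(Z) = {2,3,4,5,6}

Answer: {2,3,4,5,6}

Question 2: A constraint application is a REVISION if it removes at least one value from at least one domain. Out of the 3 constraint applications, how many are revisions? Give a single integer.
Constraint 1 (Y != Z) on D(Y)={2,3,4,5,6,7} D(Z)={2,3,4,5,6,7}: no change => not a revision
Constraint 2 (Z < W) on D(Z)={2,3,4,5,6,7} D(W)={2,4,5,7}: Z {2,3,4,5,6,7}->{2,3,4,5,6}; W {2,4,5,7}->{4,5,7} => REVISION
Constraint 3 (Y != X) on D(Y)={2,3,4,5,6,7} D(X)={2,4,6}: no change => not a revision
Total revisions = 1

Answer: 1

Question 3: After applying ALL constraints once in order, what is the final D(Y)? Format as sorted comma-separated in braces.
Answer: {2,3,4,5,6,7}

Derivation:
Constraint 1 (Y != Z) on D(Y)={2,3,4,5,6,7} D(Z)={2,3,4,5,6,7}: no change
Constraint 2 (Z < W) on D(Z)={2,3,4,5,6,7} D(W)={2,4,5,7}: Z {2,3,4,5,6,7}->{2,3,4,5,6}; W {2,4,5,7}->{4,5,7}
Constraint 3 (Y != X) on D(Y)={2,3,4,5,6,7} D(X)={2,4,6}: no change
So after all 3 constraints: D(Y) = {2,3,4,5,6,7}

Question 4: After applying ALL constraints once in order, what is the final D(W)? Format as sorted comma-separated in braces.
Answer: {4,5,7}

Derivation:
Constraint 1 (Y != Z) on D(Y)={2,3,4,5,6,7} D(Z)={2,3,4,5,6,7}: no change
Constraint 2 (Z < W) on D(Z)={2,3,4,5,6,7} D(W)={2,4,5,7}: Z {2,3,4,5,6,7}->{2,3,4,5,6}; W {2,4,5,7}->{4,5,7}
Constraint 3 (Y != X) on D(Y)={2,3,4,5,6,7} D(X)={2,4,6}: no change
So after all 3 constraints: D(W) = {4,5,7}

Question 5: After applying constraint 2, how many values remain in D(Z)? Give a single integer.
Answer: 5

Derivation:
Constraint 1 (Y != Z) on D(Y)={2,3,4,5,6,7} D(Z)={2,3,4,5,6,7}: no change
Constraint 2 (Z < W) on D(Z)={2,3,4,5,6,7} D(W)={2,4,5,7}: Z {2,3,4,5,6,7}->{2,3,4,5,6}; W {2,4,5,7}->{4,5,7}
So after constraint 2: D(Z)={2,3,4,5,6}, size = 5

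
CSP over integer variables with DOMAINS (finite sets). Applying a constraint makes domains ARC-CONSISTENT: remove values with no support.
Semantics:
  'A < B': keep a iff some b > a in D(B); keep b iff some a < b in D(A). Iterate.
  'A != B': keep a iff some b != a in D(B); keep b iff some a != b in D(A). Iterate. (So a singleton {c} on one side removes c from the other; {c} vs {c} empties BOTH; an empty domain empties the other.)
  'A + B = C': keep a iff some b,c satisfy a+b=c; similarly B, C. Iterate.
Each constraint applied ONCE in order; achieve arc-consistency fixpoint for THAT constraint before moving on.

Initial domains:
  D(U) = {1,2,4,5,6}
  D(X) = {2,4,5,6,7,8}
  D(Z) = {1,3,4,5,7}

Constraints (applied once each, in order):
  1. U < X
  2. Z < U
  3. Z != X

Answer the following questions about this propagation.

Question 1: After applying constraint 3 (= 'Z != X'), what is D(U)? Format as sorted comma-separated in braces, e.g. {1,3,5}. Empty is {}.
Answer: {2,4,5,6}

Derivation:
Constraint 1 (U < X) on D(U)={1,2,4,5,6} D(X)={2,4,5,6,7,8}: no change
Constraint 2 (Z < U) on D(Z)={1,3,4,5,7} D(U)={1,2,4,5,6}: Z {1,3,4,5,7}->{1,3,4,5}; U {1,2,4,5,6}->{2,4,5,6}
Constraint 3 (Z != X) on D(Z)={1,3,4,5} D(X)={2,4,5,6,7,8}: no change
So after constraint 3: D(U) = {2,4,5,6}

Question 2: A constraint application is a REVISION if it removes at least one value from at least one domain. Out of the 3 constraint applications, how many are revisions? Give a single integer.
Answer: 1

Derivation:
Constraint 1 (U < X) on D(U)={1,2,4,5,6} D(X)={2,4,5,6,7,8}: no change => not a revision
Constraint 2 (Z < U) on D(Z)={1,3,4,5,7} D(U)={1,2,4,5,6}: Z {1,3,4,5,7}->{1,3,4,5}; U {1,2,4,5,6}->{2,4,5,6} => REVISION
Constraint 3 (Z != X) on D(Z)={1,3,4,5} D(X)={2,4,5,6,7,8}: no change => not a revision
Total revisions = 1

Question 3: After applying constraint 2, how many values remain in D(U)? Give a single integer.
Answer: 4

Derivation:
Constraint 1 (U < X) on D(U)={1,2,4,5,6} D(X)={2,4,5,6,7,8}: no change
Constraint 2 (Z < U) on D(Z)={1,3,4,5,7} D(U)={1,2,4,5,6}: Z {1,3,4,5,7}->{1,3,4,5}; U {1,2,4,5,6}->{2,4,5,6}
So after constraint 2: D(U)={2,4,5,6}, size = 4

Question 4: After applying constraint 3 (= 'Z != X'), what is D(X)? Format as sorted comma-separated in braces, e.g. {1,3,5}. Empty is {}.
Constraint 1 (U < X) on D(U)={1,2,4,5,6} D(X)={2,4,5,6,7,8}: no change
Constraint 2 (Z < U) on D(Z)={1,3,4,5,7} D(U)={1,2,4,5,6}: Z {1,3,4,5,7}->{1,3,4,5}; U {1,2,4,5,6}->{2,4,5,6}
Constraint 3 (Z != X) on D(Z)={1,3,4,5} D(X)={2,4,5,6,7,8}: no change
So after constraint 3: D(X) = {2,4,5,6,7,8}

Answer: {2,4,5,6,7,8}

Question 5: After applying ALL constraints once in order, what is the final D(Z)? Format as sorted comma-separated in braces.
Answer: {1,3,4,5}

Derivation:
Constraint 1 (U < X) on D(U)={1,2,4,5,6} D(X)={2,4,5,6,7,8}: no change
Constraint 2 (Z < U) on D(Z)={1,3,4,5,7} D(U)={1,2,4,5,6}: Z {1,3,4,5,7}->{1,3,4,5}; U {1,2,4,5,6}->{2,4,5,6}
Constraint 3 (Z != X) on D(Z)={1,3,4,5} D(X)={2,4,5,6,7,8}: no change
So after all 3 constraints: D(Z) = {1,3,4,5}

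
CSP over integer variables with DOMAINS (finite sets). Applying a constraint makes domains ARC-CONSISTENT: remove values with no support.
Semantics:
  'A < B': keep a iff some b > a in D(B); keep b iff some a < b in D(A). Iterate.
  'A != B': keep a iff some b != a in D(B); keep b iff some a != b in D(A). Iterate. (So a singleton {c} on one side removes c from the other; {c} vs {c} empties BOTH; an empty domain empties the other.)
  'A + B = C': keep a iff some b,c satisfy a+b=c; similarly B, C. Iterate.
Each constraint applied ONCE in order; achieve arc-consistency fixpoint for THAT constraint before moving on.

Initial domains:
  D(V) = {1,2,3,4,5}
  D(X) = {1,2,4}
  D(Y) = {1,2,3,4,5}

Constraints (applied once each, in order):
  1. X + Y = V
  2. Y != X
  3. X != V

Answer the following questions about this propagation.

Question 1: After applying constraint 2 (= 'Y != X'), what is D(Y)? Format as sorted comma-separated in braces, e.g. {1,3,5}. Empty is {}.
Constraint 1 (X + Y = V) on D(X)={1,2,4} D(Y)={1,2,3,4,5} D(V)={1,2,3,4,5}: Y {1,2,3,4,5}->{1,2,3,4}; V {1,2,3,4,5}->{2,3,4,5}
Constraint 2 (Y != X) on D(Y)={1,2,3,4} D(X)={1,2,4}: no change
So after constraint 2: D(Y) = {1,2,3,4}

Answer: {1,2,3,4}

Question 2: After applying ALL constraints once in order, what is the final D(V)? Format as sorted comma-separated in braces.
Answer: {2,3,4,5}

Derivation:
Constraint 1 (X + Y = V) on D(X)={1,2,4} D(Y)={1,2,3,4,5} D(V)={1,2,3,4,5}: Y {1,2,3,4,5}->{1,2,3,4}; V {1,2,3,4,5}->{2,3,4,5}
Constraint 2 (Y != X) on D(Y)={1,2,3,4} D(X)={1,2,4}: no change
Constraint 3 (X != V) on D(X)={1,2,4} D(V)={2,3,4,5}: no change
So after all 3 constraints: D(V) = {2,3,4,5}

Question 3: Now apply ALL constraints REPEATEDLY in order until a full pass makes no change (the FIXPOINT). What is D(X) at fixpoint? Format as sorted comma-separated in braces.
pass 0 (initial): D(X)={1,2,4}
pass 1: V {1,2,3,4,5}->{2,3,4,5}; Y {1,2,3,4,5}->{1,2,3,4}
pass 2: no change
Fixpoint after 2 passes: D(X) = {1,2,4}

Answer: {1,2,4}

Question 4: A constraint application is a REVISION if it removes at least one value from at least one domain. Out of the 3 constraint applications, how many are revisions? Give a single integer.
Constraint 1 (X + Y = V) on D(X)={1,2,4} D(Y)={1,2,3,4,5} D(V)={1,2,3,4,5}: Y {1,2,3,4,5}->{1,2,3,4}; V {1,2,3,4,5}->{2,3,4,5} => REVISION
Constraint 2 (Y != X) on D(Y)={1,2,3,4} D(X)={1,2,4}: no change => not a revision
Constraint 3 (X != V) on D(X)={1,2,4} D(V)={2,3,4,5}: no change => not a revision
Total revisions = 1

Answer: 1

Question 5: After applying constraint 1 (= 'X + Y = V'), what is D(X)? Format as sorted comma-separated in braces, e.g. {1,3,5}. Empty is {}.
Answer: {1,2,4}

Derivation:
Constraint 1 (X + Y = V) on D(X)={1,2,4} D(Y)={1,2,3,4,5} D(V)={1,2,3,4,5}: Y {1,2,3,4,5}->{1,2,3,4}; V {1,2,3,4,5}->{2,3,4,5}
So after constraint 1: D(X) = {1,2,4}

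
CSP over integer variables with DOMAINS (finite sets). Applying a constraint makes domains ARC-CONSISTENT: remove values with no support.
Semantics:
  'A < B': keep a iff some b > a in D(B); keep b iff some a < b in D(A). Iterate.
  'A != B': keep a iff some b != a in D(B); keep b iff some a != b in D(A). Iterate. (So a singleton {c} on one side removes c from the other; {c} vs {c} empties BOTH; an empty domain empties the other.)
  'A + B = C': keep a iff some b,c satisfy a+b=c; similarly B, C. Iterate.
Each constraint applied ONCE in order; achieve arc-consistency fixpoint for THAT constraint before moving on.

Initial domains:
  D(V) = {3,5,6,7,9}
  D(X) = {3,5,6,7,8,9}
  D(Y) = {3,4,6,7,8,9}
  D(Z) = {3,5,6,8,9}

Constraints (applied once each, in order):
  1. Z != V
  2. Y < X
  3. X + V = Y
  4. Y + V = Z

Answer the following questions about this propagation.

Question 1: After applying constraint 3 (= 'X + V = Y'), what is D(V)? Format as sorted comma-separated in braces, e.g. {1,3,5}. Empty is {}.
Answer: {3}

Derivation:
Constraint 1 (Z != V) on D(Z)={3,5,6,8,9} D(V)={3,5,6,7,9}: no change
Constraint 2 (Y < X) on D(Y)={3,4,6,7,8,9} D(X)={3,5,6,7,8,9}: Y {3,4,6,7,8,9}->{3,4,6,7,8}; X {3,5,6,7,8,9}->{5,6,7,8,9}
Constraint 3 (X + V = Y) on D(X)={5,6,7,8,9} D(V)={3,5,6,7,9} D(Y)={3,4,6,7,8}: X {5,6,7,8,9}->{5}; V {3,5,6,7,9}->{3}; Y {3,4,6,7,8}->{8}
So after constraint 3: D(V) = {3}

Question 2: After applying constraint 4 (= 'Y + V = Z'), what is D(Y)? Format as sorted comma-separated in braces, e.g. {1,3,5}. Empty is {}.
Constraint 1 (Z != V) on D(Z)={3,5,6,8,9} D(V)={3,5,6,7,9}: no change
Constraint 2 (Y < X) on D(Y)={3,4,6,7,8,9} D(X)={3,5,6,7,8,9}: Y {3,4,6,7,8,9}->{3,4,6,7,8}; X {3,5,6,7,8,9}->{5,6,7,8,9}
Constraint 3 (X + V = Y) on D(X)={5,6,7,8,9} D(V)={3,5,6,7,9} D(Y)={3,4,6,7,8}: X {5,6,7,8,9}->{5}; V {3,5,6,7,9}->{3}; Y {3,4,6,7,8}->{8}
Constraint 4 (Y + V = Z) on D(Y)={8} D(V)={3} D(Z)={3,5,6,8,9}: Y {8}->{}; V {3}->{}; Z {3,5,6,8,9}->{}
So after constraint 4: D(Y) = {}

Answer: {}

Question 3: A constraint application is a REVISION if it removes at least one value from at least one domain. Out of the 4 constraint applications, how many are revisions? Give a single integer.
Answer: 3

Derivation:
Constraint 1 (Z != V) on D(Z)={3,5,6,8,9} D(V)={3,5,6,7,9}: no change => not a revision
Constraint 2 (Y < X) on D(Y)={3,4,6,7,8,9} D(X)={3,5,6,7,8,9}: Y {3,4,6,7,8,9}->{3,4,6,7,8}; X {3,5,6,7,8,9}->{5,6,7,8,9} => REVISION
Constraint 3 (X + V = Y) on D(X)={5,6,7,8,9} D(V)={3,5,6,7,9} D(Y)={3,4,6,7,8}: X {5,6,7,8,9}->{5}; V {3,5,6,7,9}->{3}; Y {3,4,6,7,8}->{8} => REVISION
Constraint 4 (Y + V = Z) on D(Y)={8} D(V)={3} D(Z)={3,5,6,8,9}: Y {8}->{}; V {3}->{}; Z {3,5,6,8,9}->{} => REVISION
Total revisions = 3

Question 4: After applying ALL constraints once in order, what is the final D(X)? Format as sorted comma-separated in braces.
Constraint 1 (Z != V) on D(Z)={3,5,6,8,9} D(V)={3,5,6,7,9}: no change
Constraint 2 (Y < X) on D(Y)={3,4,6,7,8,9} D(X)={3,5,6,7,8,9}: Y {3,4,6,7,8,9}->{3,4,6,7,8}; X {3,5,6,7,8,9}->{5,6,7,8,9}
Constraint 3 (X + V = Y) on D(X)={5,6,7,8,9} D(V)={3,5,6,7,9} D(Y)={3,4,6,7,8}: X {5,6,7,8,9}->{5}; V {3,5,6,7,9}->{3}; Y {3,4,6,7,8}->{8}
Constraint 4 (Y + V = Z) on D(Y)={8} D(V)={3} D(Z)={3,5,6,8,9}: Y {8}->{}; V {3}->{}; Z {3,5,6,8,9}->{}
So after all 4 constraints: D(X) = {5}

Answer: {5}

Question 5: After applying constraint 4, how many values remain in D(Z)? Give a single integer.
Answer: 0

Derivation:
Constraint 1 (Z != V) on D(Z)={3,5,6,8,9} D(V)={3,5,6,7,9}: no change
Constraint 2 (Y < X) on D(Y)={3,4,6,7,8,9} D(X)={3,5,6,7,8,9}: Y {3,4,6,7,8,9}->{3,4,6,7,8}; X {3,5,6,7,8,9}->{5,6,7,8,9}
Constraint 3 (X + V = Y) on D(X)={5,6,7,8,9} D(V)={3,5,6,7,9} D(Y)={3,4,6,7,8}: X {5,6,7,8,9}->{5}; V {3,5,6,7,9}->{3}; Y {3,4,6,7,8}->{8}
Constraint 4 (Y + V = Z) on D(Y)={8} D(V)={3} D(Z)={3,5,6,8,9}: Y {8}->{}; V {3}->{}; Z {3,5,6,8,9}->{}
So after constraint 4: D(Z)={}, size = 0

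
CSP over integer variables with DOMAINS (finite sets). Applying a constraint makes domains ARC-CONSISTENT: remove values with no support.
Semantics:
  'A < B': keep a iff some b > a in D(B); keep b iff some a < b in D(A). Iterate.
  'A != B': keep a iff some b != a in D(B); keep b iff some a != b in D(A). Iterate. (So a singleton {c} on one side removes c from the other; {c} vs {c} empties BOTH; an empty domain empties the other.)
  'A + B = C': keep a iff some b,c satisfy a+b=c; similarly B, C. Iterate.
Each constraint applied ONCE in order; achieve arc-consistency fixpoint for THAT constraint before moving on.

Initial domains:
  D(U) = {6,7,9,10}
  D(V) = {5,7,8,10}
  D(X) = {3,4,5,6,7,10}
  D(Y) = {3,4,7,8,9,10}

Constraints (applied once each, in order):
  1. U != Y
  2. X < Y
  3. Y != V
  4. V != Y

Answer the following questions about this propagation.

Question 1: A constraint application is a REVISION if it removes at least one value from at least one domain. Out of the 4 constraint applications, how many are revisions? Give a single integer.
Answer: 1

Derivation:
Constraint 1 (U != Y) on D(U)={6,7,9,10} D(Y)={3,4,7,8,9,10}: no change => not a revision
Constraint 2 (X < Y) on D(X)={3,4,5,6,7,10} D(Y)={3,4,7,8,9,10}: X {3,4,5,6,7,10}->{3,4,5,6,7}; Y {3,4,7,8,9,10}->{4,7,8,9,10} => REVISION
Constraint 3 (Y != V) on D(Y)={4,7,8,9,10} D(V)={5,7,8,10}: no change => not a revision
Constraint 4 (V != Y) on D(V)={5,7,8,10} D(Y)={4,7,8,9,10}: no change => not a revision
Total revisions = 1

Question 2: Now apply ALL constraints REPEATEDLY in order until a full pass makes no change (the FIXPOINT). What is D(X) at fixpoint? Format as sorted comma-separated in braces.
Answer: {3,4,5,6,7}

Derivation:
pass 0 (initial): D(X)={3,4,5,6,7,10}
pass 1: X {3,4,5,6,7,10}->{3,4,5,6,7}; Y {3,4,7,8,9,10}->{4,7,8,9,10}
pass 2: no change
Fixpoint after 2 passes: D(X) = {3,4,5,6,7}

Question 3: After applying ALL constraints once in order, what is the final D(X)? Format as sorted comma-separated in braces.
Constraint 1 (U != Y) on D(U)={6,7,9,10} D(Y)={3,4,7,8,9,10}: no change
Constraint 2 (X < Y) on D(X)={3,4,5,6,7,10} D(Y)={3,4,7,8,9,10}: X {3,4,5,6,7,10}->{3,4,5,6,7}; Y {3,4,7,8,9,10}->{4,7,8,9,10}
Constraint 3 (Y != V) on D(Y)={4,7,8,9,10} D(V)={5,7,8,10}: no change
Constraint 4 (V != Y) on D(V)={5,7,8,10} D(Y)={4,7,8,9,10}: no change
So after all 4 constraints: D(X) = {3,4,5,6,7}

Answer: {3,4,5,6,7}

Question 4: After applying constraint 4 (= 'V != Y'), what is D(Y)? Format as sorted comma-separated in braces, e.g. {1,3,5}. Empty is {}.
Answer: {4,7,8,9,10}

Derivation:
Constraint 1 (U != Y) on D(U)={6,7,9,10} D(Y)={3,4,7,8,9,10}: no change
Constraint 2 (X < Y) on D(X)={3,4,5,6,7,10} D(Y)={3,4,7,8,9,10}: X {3,4,5,6,7,10}->{3,4,5,6,7}; Y {3,4,7,8,9,10}->{4,7,8,9,10}
Constraint 3 (Y != V) on D(Y)={4,7,8,9,10} D(V)={5,7,8,10}: no change
Constraint 4 (V != Y) on D(V)={5,7,8,10} D(Y)={4,7,8,9,10}: no change
So after constraint 4: D(Y) = {4,7,8,9,10}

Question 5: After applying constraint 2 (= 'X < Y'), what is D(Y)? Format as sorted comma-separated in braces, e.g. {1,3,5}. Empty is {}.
Constraint 1 (U != Y) on D(U)={6,7,9,10} D(Y)={3,4,7,8,9,10}: no change
Constraint 2 (X < Y) on D(X)={3,4,5,6,7,10} D(Y)={3,4,7,8,9,10}: X {3,4,5,6,7,10}->{3,4,5,6,7}; Y {3,4,7,8,9,10}->{4,7,8,9,10}
So after constraint 2: D(Y) = {4,7,8,9,10}

Answer: {4,7,8,9,10}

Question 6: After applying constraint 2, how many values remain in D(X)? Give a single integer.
Constraint 1 (U != Y) on D(U)={6,7,9,10} D(Y)={3,4,7,8,9,10}: no change
Constraint 2 (X < Y) on D(X)={3,4,5,6,7,10} D(Y)={3,4,7,8,9,10}: X {3,4,5,6,7,10}->{3,4,5,6,7}; Y {3,4,7,8,9,10}->{4,7,8,9,10}
So after constraint 2: D(X)={3,4,5,6,7}, size = 5

Answer: 5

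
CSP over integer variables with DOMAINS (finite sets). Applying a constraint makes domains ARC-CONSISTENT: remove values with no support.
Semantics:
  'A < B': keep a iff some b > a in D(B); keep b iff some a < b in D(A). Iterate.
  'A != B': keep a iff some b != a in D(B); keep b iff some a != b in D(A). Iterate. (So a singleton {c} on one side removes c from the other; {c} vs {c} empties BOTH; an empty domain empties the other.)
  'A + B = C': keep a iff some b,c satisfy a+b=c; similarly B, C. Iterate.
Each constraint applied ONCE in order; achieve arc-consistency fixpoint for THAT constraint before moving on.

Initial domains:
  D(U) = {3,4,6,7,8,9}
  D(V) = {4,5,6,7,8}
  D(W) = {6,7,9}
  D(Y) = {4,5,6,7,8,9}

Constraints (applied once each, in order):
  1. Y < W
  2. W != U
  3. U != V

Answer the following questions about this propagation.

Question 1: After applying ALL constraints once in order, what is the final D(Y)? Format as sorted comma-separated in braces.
Answer: {4,5,6,7,8}

Derivation:
Constraint 1 (Y < W) on D(Y)={4,5,6,7,8,9} D(W)={6,7,9}: Y {4,5,6,7,8,9}->{4,5,6,7,8}
Constraint 2 (W != U) on D(W)={6,7,9} D(U)={3,4,6,7,8,9}: no change
Constraint 3 (U != V) on D(U)={3,4,6,7,8,9} D(V)={4,5,6,7,8}: no change
So after all 3 constraints: D(Y) = {4,5,6,7,8}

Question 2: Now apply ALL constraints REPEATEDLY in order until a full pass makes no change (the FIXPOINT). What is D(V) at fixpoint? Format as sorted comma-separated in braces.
Answer: {4,5,6,7,8}

Derivation:
pass 0 (initial): D(V)={4,5,6,7,8}
pass 1: Y {4,5,6,7,8,9}->{4,5,6,7,8}
pass 2: no change
Fixpoint after 2 passes: D(V) = {4,5,6,7,8}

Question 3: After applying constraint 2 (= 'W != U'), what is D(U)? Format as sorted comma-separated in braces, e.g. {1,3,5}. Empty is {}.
Constraint 1 (Y < W) on D(Y)={4,5,6,7,8,9} D(W)={6,7,9}: Y {4,5,6,7,8,9}->{4,5,6,7,8}
Constraint 2 (W != U) on D(W)={6,7,9} D(U)={3,4,6,7,8,9}: no change
So after constraint 2: D(U) = {3,4,6,7,8,9}

Answer: {3,4,6,7,8,9}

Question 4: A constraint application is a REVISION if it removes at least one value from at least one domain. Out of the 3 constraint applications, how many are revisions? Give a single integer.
Answer: 1

Derivation:
Constraint 1 (Y < W) on D(Y)={4,5,6,7,8,9} D(W)={6,7,9}: Y {4,5,6,7,8,9}->{4,5,6,7,8} => REVISION
Constraint 2 (W != U) on D(W)={6,7,9} D(U)={3,4,6,7,8,9}: no change => not a revision
Constraint 3 (U != V) on D(U)={3,4,6,7,8,9} D(V)={4,5,6,7,8}: no change => not a revision
Total revisions = 1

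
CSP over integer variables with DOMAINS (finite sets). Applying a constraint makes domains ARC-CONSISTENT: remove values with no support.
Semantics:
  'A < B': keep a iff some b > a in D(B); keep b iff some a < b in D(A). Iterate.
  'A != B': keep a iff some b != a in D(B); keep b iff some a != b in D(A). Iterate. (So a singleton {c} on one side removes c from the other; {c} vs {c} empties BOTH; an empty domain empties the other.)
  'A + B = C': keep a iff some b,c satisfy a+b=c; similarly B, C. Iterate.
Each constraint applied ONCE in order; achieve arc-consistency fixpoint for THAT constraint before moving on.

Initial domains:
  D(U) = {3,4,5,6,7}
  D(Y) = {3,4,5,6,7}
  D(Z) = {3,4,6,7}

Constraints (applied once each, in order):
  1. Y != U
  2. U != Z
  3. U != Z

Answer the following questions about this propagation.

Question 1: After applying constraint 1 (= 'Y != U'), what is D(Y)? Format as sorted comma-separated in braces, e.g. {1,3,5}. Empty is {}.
Answer: {3,4,5,6,7}

Derivation:
Constraint 1 (Y != U) on D(Y)={3,4,5,6,7} D(U)={3,4,5,6,7}: no change
So after constraint 1: D(Y) = {3,4,5,6,7}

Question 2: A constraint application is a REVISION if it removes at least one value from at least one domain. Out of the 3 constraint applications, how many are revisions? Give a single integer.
Constraint 1 (Y != U) on D(Y)={3,4,5,6,7} D(U)={3,4,5,6,7}: no change => not a revision
Constraint 2 (U != Z) on D(U)={3,4,5,6,7} D(Z)={3,4,6,7}: no change => not a revision
Constraint 3 (U != Z) on D(U)={3,4,5,6,7} D(Z)={3,4,6,7}: no change => not a revision
Total revisions = 0

Answer: 0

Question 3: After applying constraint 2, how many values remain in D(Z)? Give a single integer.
Constraint 1 (Y != U) on D(Y)={3,4,5,6,7} D(U)={3,4,5,6,7}: no change
Constraint 2 (U != Z) on D(U)={3,4,5,6,7} D(Z)={3,4,6,7}: no change
So after constraint 2: D(Z)={3,4,6,7}, size = 4

Answer: 4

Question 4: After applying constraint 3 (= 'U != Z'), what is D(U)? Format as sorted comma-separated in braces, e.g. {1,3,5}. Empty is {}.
Constraint 1 (Y != U) on D(Y)={3,4,5,6,7} D(U)={3,4,5,6,7}: no change
Constraint 2 (U != Z) on D(U)={3,4,5,6,7} D(Z)={3,4,6,7}: no change
Constraint 3 (U != Z) on D(U)={3,4,5,6,7} D(Z)={3,4,6,7}: no change
So after constraint 3: D(U) = {3,4,5,6,7}

Answer: {3,4,5,6,7}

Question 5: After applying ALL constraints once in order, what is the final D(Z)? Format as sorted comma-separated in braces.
Answer: {3,4,6,7}

Derivation:
Constraint 1 (Y != U) on D(Y)={3,4,5,6,7} D(U)={3,4,5,6,7}: no change
Constraint 2 (U != Z) on D(U)={3,4,5,6,7} D(Z)={3,4,6,7}: no change
Constraint 3 (U != Z) on D(U)={3,4,5,6,7} D(Z)={3,4,6,7}: no change
So after all 3 constraints: D(Z) = {3,4,6,7}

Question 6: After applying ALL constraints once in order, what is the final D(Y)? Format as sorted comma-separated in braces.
Constraint 1 (Y != U) on D(Y)={3,4,5,6,7} D(U)={3,4,5,6,7}: no change
Constraint 2 (U != Z) on D(U)={3,4,5,6,7} D(Z)={3,4,6,7}: no change
Constraint 3 (U != Z) on D(U)={3,4,5,6,7} D(Z)={3,4,6,7}: no change
So after all 3 constraints: D(Y) = {3,4,5,6,7}

Answer: {3,4,5,6,7}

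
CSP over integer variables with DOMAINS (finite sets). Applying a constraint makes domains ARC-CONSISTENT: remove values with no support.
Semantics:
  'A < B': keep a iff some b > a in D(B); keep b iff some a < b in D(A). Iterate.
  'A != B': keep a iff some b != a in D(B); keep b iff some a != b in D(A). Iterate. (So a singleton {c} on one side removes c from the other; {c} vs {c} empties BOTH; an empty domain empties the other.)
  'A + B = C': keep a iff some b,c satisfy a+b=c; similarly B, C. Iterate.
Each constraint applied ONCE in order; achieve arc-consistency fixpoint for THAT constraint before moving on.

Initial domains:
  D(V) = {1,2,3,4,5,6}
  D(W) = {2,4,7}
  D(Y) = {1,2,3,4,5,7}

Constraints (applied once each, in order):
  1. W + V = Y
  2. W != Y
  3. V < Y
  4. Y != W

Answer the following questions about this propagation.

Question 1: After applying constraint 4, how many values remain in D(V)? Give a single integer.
Answer: 4

Derivation:
Constraint 1 (W + V = Y) on D(W)={2,4,7} D(V)={1,2,3,4,5,6} D(Y)={1,2,3,4,5,7}: W {2,4,7}->{2,4}; V {1,2,3,4,5,6}->{1,2,3,5}; Y {1,2,3,4,5,7}->{3,4,5,7}
Constraint 2 (W != Y) on D(W)={2,4} D(Y)={3,4,5,7}: no change
Constraint 3 (V < Y) on D(V)={1,2,3,5} D(Y)={3,4,5,7}: no change
Constraint 4 (Y != W) on D(Y)={3,4,5,7} D(W)={2,4}: no change
So after constraint 4: D(V)={1,2,3,5}, size = 4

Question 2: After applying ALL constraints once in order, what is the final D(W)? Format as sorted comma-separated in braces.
Answer: {2,4}

Derivation:
Constraint 1 (W + V = Y) on D(W)={2,4,7} D(V)={1,2,3,4,5,6} D(Y)={1,2,3,4,5,7}: W {2,4,7}->{2,4}; V {1,2,3,4,5,6}->{1,2,3,5}; Y {1,2,3,4,5,7}->{3,4,5,7}
Constraint 2 (W != Y) on D(W)={2,4} D(Y)={3,4,5,7}: no change
Constraint 3 (V < Y) on D(V)={1,2,3,5} D(Y)={3,4,5,7}: no change
Constraint 4 (Y != W) on D(Y)={3,4,5,7} D(W)={2,4}: no change
So after all 4 constraints: D(W) = {2,4}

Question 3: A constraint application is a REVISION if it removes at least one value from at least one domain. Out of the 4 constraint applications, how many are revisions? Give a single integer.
Answer: 1

Derivation:
Constraint 1 (W + V = Y) on D(W)={2,4,7} D(V)={1,2,3,4,5,6} D(Y)={1,2,3,4,5,7}: W {2,4,7}->{2,4}; V {1,2,3,4,5,6}->{1,2,3,5}; Y {1,2,3,4,5,7}->{3,4,5,7} => REVISION
Constraint 2 (W != Y) on D(W)={2,4} D(Y)={3,4,5,7}: no change => not a revision
Constraint 3 (V < Y) on D(V)={1,2,3,5} D(Y)={3,4,5,7}: no change => not a revision
Constraint 4 (Y != W) on D(Y)={3,4,5,7} D(W)={2,4}: no change => not a revision
Total revisions = 1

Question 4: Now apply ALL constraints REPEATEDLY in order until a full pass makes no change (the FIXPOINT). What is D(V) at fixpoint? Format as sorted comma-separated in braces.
Answer: {1,2,3,5}

Derivation:
pass 0 (initial): D(V)={1,2,3,4,5,6}
pass 1: V {1,2,3,4,5,6}->{1,2,3,5}; W {2,4,7}->{2,4}; Y {1,2,3,4,5,7}->{3,4,5,7}
pass 2: no change
Fixpoint after 2 passes: D(V) = {1,2,3,5}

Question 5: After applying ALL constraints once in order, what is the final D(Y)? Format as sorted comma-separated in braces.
Constraint 1 (W + V = Y) on D(W)={2,4,7} D(V)={1,2,3,4,5,6} D(Y)={1,2,3,4,5,7}: W {2,4,7}->{2,4}; V {1,2,3,4,5,6}->{1,2,3,5}; Y {1,2,3,4,5,7}->{3,4,5,7}
Constraint 2 (W != Y) on D(W)={2,4} D(Y)={3,4,5,7}: no change
Constraint 3 (V < Y) on D(V)={1,2,3,5} D(Y)={3,4,5,7}: no change
Constraint 4 (Y != W) on D(Y)={3,4,5,7} D(W)={2,4}: no change
So after all 4 constraints: D(Y) = {3,4,5,7}

Answer: {3,4,5,7}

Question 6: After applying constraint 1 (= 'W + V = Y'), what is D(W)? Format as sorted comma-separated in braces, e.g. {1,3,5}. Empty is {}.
Constraint 1 (W + V = Y) on D(W)={2,4,7} D(V)={1,2,3,4,5,6} D(Y)={1,2,3,4,5,7}: W {2,4,7}->{2,4}; V {1,2,3,4,5,6}->{1,2,3,5}; Y {1,2,3,4,5,7}->{3,4,5,7}
So after constraint 1: D(W) = {2,4}

Answer: {2,4}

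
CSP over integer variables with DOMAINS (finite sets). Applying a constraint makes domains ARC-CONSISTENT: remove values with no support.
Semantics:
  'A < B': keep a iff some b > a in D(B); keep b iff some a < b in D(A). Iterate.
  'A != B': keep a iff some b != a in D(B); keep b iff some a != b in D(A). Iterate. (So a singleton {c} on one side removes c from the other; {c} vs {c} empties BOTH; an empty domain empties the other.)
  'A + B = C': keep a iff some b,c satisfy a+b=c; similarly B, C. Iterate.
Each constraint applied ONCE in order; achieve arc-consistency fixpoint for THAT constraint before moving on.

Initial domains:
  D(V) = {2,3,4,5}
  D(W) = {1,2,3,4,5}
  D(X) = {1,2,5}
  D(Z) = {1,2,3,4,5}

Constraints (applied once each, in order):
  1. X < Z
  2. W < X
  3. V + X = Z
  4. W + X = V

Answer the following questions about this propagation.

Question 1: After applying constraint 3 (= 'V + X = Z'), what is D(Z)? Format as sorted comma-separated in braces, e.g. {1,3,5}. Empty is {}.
Constraint 1 (X < Z) on D(X)={1,2,5} D(Z)={1,2,3,4,5}: X {1,2,5}->{1,2}; Z {1,2,3,4,5}->{2,3,4,5}
Constraint 2 (W < X) on D(W)={1,2,3,4,5} D(X)={1,2}: W {1,2,3,4,5}->{1}; X {1,2}->{2}
Constraint 3 (V + X = Z) on D(V)={2,3,4,5} D(X)={2} D(Z)={2,3,4,5}: V {2,3,4,5}->{2,3}; Z {2,3,4,5}->{4,5}
So after constraint 3: D(Z) = {4,5}

Answer: {4,5}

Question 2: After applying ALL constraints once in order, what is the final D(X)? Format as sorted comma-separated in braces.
Constraint 1 (X < Z) on D(X)={1,2,5} D(Z)={1,2,3,4,5}: X {1,2,5}->{1,2}; Z {1,2,3,4,5}->{2,3,4,5}
Constraint 2 (W < X) on D(W)={1,2,3,4,5} D(X)={1,2}: W {1,2,3,4,5}->{1}; X {1,2}->{2}
Constraint 3 (V + X = Z) on D(V)={2,3,4,5} D(X)={2} D(Z)={2,3,4,5}: V {2,3,4,5}->{2,3}; Z {2,3,4,5}->{4,5}
Constraint 4 (W + X = V) on D(W)={1} D(X)={2} D(V)={2,3}: V {2,3}->{3}
So after all 4 constraints: D(X) = {2}

Answer: {2}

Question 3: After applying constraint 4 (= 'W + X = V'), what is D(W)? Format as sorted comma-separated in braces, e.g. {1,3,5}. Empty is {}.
Constraint 1 (X < Z) on D(X)={1,2,5} D(Z)={1,2,3,4,5}: X {1,2,5}->{1,2}; Z {1,2,3,4,5}->{2,3,4,5}
Constraint 2 (W < X) on D(W)={1,2,3,4,5} D(X)={1,2}: W {1,2,3,4,5}->{1}; X {1,2}->{2}
Constraint 3 (V + X = Z) on D(V)={2,3,4,5} D(X)={2} D(Z)={2,3,4,5}: V {2,3,4,5}->{2,3}; Z {2,3,4,5}->{4,5}
Constraint 4 (W + X = V) on D(W)={1} D(X)={2} D(V)={2,3}: V {2,3}->{3}
So after constraint 4: D(W) = {1}

Answer: {1}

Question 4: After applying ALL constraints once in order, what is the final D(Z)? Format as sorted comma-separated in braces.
Answer: {4,5}

Derivation:
Constraint 1 (X < Z) on D(X)={1,2,5} D(Z)={1,2,3,4,5}: X {1,2,5}->{1,2}; Z {1,2,3,4,5}->{2,3,4,5}
Constraint 2 (W < X) on D(W)={1,2,3,4,5} D(X)={1,2}: W {1,2,3,4,5}->{1}; X {1,2}->{2}
Constraint 3 (V + X = Z) on D(V)={2,3,4,5} D(X)={2} D(Z)={2,3,4,5}: V {2,3,4,5}->{2,3}; Z {2,3,4,5}->{4,5}
Constraint 4 (W + X = V) on D(W)={1} D(X)={2} D(V)={2,3}: V {2,3}->{3}
So after all 4 constraints: D(Z) = {4,5}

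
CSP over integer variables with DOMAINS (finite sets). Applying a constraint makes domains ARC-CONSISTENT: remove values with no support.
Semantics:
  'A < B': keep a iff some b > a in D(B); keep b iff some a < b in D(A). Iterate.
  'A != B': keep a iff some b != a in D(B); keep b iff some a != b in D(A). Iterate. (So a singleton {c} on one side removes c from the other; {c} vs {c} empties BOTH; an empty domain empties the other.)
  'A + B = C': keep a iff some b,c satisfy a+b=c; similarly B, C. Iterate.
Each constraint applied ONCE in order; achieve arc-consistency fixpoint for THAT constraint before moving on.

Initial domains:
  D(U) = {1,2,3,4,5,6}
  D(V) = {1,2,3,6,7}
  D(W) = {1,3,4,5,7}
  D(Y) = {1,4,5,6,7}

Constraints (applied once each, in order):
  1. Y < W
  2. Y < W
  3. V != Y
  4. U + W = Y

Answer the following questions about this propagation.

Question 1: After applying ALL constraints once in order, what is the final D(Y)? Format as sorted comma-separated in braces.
Constraint 1 (Y < W) on D(Y)={1,4,5,6,7} D(W)={1,3,4,5,7}: Y {1,4,5,6,7}->{1,4,5,6}; W {1,3,4,5,7}->{3,4,5,7}
Constraint 2 (Y < W) on D(Y)={1,4,5,6} D(W)={3,4,5,7}: no change
Constraint 3 (V != Y) on D(V)={1,2,3,6,7} D(Y)={1,4,5,6}: no change
Constraint 4 (U + W = Y) on D(U)={1,2,3,4,5,6} D(W)={3,4,5,7} D(Y)={1,4,5,6}: U {1,2,3,4,5,6}->{1,2,3}; W {3,4,5,7}->{3,4,5}; Y {1,4,5,6}->{4,5,6}
So after all 4 constraints: D(Y) = {4,5,6}

Answer: {4,5,6}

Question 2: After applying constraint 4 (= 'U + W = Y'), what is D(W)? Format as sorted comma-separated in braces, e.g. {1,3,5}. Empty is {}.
Answer: {3,4,5}

Derivation:
Constraint 1 (Y < W) on D(Y)={1,4,5,6,7} D(W)={1,3,4,5,7}: Y {1,4,5,6,7}->{1,4,5,6}; W {1,3,4,5,7}->{3,4,5,7}
Constraint 2 (Y < W) on D(Y)={1,4,5,6} D(W)={3,4,5,7}: no change
Constraint 3 (V != Y) on D(V)={1,2,3,6,7} D(Y)={1,4,5,6}: no change
Constraint 4 (U + W = Y) on D(U)={1,2,3,4,5,6} D(W)={3,4,5,7} D(Y)={1,4,5,6}: U {1,2,3,4,5,6}->{1,2,3}; W {3,4,5,7}->{3,4,5}; Y {1,4,5,6}->{4,5,6}
So after constraint 4: D(W) = {3,4,5}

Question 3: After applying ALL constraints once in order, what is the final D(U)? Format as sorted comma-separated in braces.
Constraint 1 (Y < W) on D(Y)={1,4,5,6,7} D(W)={1,3,4,5,7}: Y {1,4,5,6,7}->{1,4,5,6}; W {1,3,4,5,7}->{3,4,5,7}
Constraint 2 (Y < W) on D(Y)={1,4,5,6} D(W)={3,4,5,7}: no change
Constraint 3 (V != Y) on D(V)={1,2,3,6,7} D(Y)={1,4,5,6}: no change
Constraint 4 (U + W = Y) on D(U)={1,2,3,4,5,6} D(W)={3,4,5,7} D(Y)={1,4,5,6}: U {1,2,3,4,5,6}->{1,2,3}; W {3,4,5,7}->{3,4,5}; Y {1,4,5,6}->{4,5,6}
So after all 4 constraints: D(U) = {1,2,3}

Answer: {1,2,3}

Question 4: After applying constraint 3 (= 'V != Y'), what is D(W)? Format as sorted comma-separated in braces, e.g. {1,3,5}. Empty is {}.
Constraint 1 (Y < W) on D(Y)={1,4,5,6,7} D(W)={1,3,4,5,7}: Y {1,4,5,6,7}->{1,4,5,6}; W {1,3,4,5,7}->{3,4,5,7}
Constraint 2 (Y < W) on D(Y)={1,4,5,6} D(W)={3,4,5,7}: no change
Constraint 3 (V != Y) on D(V)={1,2,3,6,7} D(Y)={1,4,5,6}: no change
So after constraint 3: D(W) = {3,4,5,7}

Answer: {3,4,5,7}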